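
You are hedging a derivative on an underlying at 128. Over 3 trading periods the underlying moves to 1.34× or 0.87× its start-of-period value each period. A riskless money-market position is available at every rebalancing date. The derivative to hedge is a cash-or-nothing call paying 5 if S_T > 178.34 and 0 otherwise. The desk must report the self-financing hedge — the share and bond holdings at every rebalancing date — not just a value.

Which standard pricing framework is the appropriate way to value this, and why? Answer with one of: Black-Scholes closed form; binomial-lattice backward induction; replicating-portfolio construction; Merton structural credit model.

framework: replicating-portfolio construction

Key observation: the mandate to exhibit the hedge at every date and state singles out the replicating-portfolio construction on the 3-period tree with factors 1.34 and 0.87 from 128.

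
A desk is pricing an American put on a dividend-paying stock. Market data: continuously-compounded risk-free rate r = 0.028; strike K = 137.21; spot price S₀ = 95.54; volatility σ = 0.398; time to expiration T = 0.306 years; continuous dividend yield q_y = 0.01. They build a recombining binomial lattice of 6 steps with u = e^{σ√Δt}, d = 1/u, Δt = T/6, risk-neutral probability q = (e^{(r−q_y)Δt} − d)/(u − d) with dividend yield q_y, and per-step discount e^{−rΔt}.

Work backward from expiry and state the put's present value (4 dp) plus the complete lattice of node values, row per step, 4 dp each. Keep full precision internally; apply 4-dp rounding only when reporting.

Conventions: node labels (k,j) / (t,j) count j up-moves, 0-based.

Δt=0.05100  u=1.09404  d=0.91404  q=0.48265  discount=0.99857
step 6 (expiry): payoffs max(K−S,0) = 81.4945 70.5223 57.3893 41.6700 22.8551 0.3348 0.0000
k=5: (k=5,j=0): S=60.9552, K−S=76.2548, hold=76.0900 ⇒ V=76.2548 exercise | (k=5,j=1): S=72.9593, K−S=64.2507, hold=64.0921 ⇒ V=64.2507 exercise | (k=5,j=2): S=87.3274, K−S=49.8826, hold=49.7314 ⇒ V=49.8826 exercise | (k=5,j=3): S=104.5250, K−S=32.6850, hold=32.5425 ⇒ V=32.6850 exercise | (k=5,j=4): S=125.1094, K−S=12.1006, hold=11.9686 ⇒ V=12.1006 exercise | (k=5,j=5): S=149.7475, K−S=0.0000, hold=0.1730 ⇒ V=0.1730 continue
k=4: (k=4,j=0): S=66.6877, K−S=70.5223, hold=70.3605 ⇒ V=70.5223 exercise | (k=4,j=1): S=79.8207, K−S=57.3893, hold=57.2342 ⇒ V=57.3893 exercise | (k=4,j=2): S=95.5400, K−S=41.6700, hold=41.5229 ⇒ V=41.6700 exercise | (k=4,j=3): S=114.3549, K−S=22.8551, hold=22.7176 ⇒ V=22.8551 exercise | (k=4,j=4): S=136.8752, K−S=0.3348, hold=6.3347 ⇒ V=6.3347 continue
k=3: (k=3,j=0): S=72.9593, K−S=64.2507, hold=64.0921 ⇒ V=64.2507 exercise | (k=3,j=1): S=87.3274, K−S=49.8826, hold=49.7314 ⇒ V=49.8826 exercise | (k=3,j=2): S=104.5250, K−S=32.6850, hold=32.5425 ⇒ V=32.6850 exercise | (k=3,j=3): S=125.1094, K−S=12.1006, hold=14.8603 ⇒ V=14.8603 continue
k=2: (k=2,j=0): S=79.8207, K−S=57.3893, hold=57.2342 ⇒ V=57.3893 exercise | (k=2,j=1): S=95.5400, K−S=41.6700, hold=41.5229 ⇒ V=41.6700 exercise | (k=2,j=2): S=114.3549, K−S=22.8551, hold=24.0476 ⇒ V=24.0476 continue
k=1: (k=1,j=0): S=87.3274, K−S=49.8826, hold=49.7314 ⇒ V=49.8826 exercise | (k=1,j=1): S=104.5250, K−S=32.6850, hold=33.1173 ⇒ V=33.1173 continue
k=0: (k=0,j=0): S=95.5400, K−S=41.6700, hold=41.7313 ⇒ V=41.7313 continue

price = 41.7313
tree:
41.7313
49.8826 33.1173
57.3893 41.6700 24.0476
64.2507 49.8826 32.6850 14.8603
70.5223 57.3893 41.6700 22.8551 6.3347
76.2548 64.2507 49.8826 32.6850 12.1006 0.1730
81.4945 70.5223 57.3893 41.6700 22.8551 0.3348 0.0000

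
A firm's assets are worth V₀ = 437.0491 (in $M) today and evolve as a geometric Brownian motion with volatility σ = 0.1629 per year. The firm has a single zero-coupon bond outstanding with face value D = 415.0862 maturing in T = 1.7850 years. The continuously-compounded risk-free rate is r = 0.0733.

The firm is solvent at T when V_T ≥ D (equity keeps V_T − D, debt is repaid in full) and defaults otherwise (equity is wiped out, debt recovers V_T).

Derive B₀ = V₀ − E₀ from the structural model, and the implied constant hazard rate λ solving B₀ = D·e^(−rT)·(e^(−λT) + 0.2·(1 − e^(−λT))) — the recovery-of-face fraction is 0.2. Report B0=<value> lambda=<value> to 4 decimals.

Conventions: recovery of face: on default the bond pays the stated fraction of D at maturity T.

B0=354.4586 lambda=0.0190

Equity is a call on the firm's assets struck at D = 415.0862:
d₁ = [ln(V₀/D) + (r + σ²/2)T] / (σ√T)
   = [ln(437.0491/415.0862) + (0.0733 + 0.5·0.1629²)·1.7850] / (0.1629·√1.7850)
   = [0.051559 + 0.154524] / 0.217641 = 0.946898
d₂ = d₁ − σ√T = 0.946898 − 0.217641 = 0.729257
N(d₁) = 0.828155,  N(d₂) = 0.767078,  e^(−rT) = 0.877358
E₀ = V₀·N(d₁) − D·e^(−rT)·N(d₂)
   = 437.0491·0.828155 − 415.0862·0.877358·0.767078 = 82.590533
B₀ = V₀ − E₀ = 437.0491 − 82.590533 = 354.458567
e^(−λT) = (B₀·e^(rT)/D − 0.2)/(1 − 0.2) = (354.4586·1.139786/415.0862 − 0.2)/0.8 = 0.96663566
λ = −ln(0.96663566)/1.7850 = 0.019010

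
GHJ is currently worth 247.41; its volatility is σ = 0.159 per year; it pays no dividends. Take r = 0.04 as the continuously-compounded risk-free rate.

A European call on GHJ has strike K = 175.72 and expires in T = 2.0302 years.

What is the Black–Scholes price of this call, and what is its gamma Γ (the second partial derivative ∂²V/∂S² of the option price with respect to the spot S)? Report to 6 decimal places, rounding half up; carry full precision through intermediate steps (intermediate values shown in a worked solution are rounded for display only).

σ√T = 0.159·√2.0302 = 0.226551
d₁ = (ln(S/K) + (r+σ²/2)T) / (σ√T) = (ln(247.41/175.72) + (0.04+0.159²/2)·2.0302) / 0.226551 = (0.342155 + 0.106871) / 0.226551 = 1.982005
d₂ = d₁ − σ√T = 1.982005 − 0.226551 = 1.755454
e^{−rT} = 0.922002
N(d₁) = 0.976261,  N(d₂) = 0.960409
Call price V = S·N(d₁) − K·e^{−rT}·N(d₂) = 241.536651 − 155.599893 = 85.936758
φ(d₁) = (1/√(2π))·e^{−d₁²/2} = 0.055960
Γ = φ(d₁) / (S·σ·√T) = 0.000998

price = 85.936758
Γ = 0.000998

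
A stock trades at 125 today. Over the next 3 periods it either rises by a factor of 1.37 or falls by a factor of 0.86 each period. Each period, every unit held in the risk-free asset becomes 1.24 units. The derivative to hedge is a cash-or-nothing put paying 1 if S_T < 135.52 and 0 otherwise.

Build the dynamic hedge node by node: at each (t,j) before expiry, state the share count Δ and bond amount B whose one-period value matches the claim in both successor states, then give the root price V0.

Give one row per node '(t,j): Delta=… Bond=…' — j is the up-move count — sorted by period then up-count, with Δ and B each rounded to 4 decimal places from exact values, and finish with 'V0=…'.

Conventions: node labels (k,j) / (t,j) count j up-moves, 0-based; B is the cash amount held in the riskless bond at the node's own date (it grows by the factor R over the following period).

(0,0): Delta=-0.0039 Bond=0.5693
(1,0): Delta=-0.0110 Bond=1.4675
(1,1): Delta=-0.0024 Bond=0.4453
(2,0): Delta=0.0000 Bond=0.8065
(2,1): Delta=-0.0133 Bond=2.1664
(2,2): Delta=0.0000 Bond=0.0000
V0=0.0849

Risk-neutral probability p* = (R−d)/(u−d) = (1.24−0.86)/(1.37−0.86) = 0.7451.
Terminal payoffs: V(3,0)=1.0000, V(3,1)=1.0000, V(3,2)=0.0000, V(3,3)=0.0000
  t=2,j=0: stock 92.4500 → up 126.6565 (V=1.0000), down 79.5070 (V=1.0000). Price 0.8065; hedge Δ=0.0000, bond B=0.8065.
  t=2,j=1: stock 147.2750 → up 201.7668 (V=0.0000), down 126.6565 (V=1.0000). Price 0.2056; hedge Δ=-0.0133, bond B=2.1664.
  t=2,j=2: stock 234.6125 → up 321.4191 (V=0.0000), down 201.7668 (V=0.0000). Price 0.0000; hedge Δ=0.0000, bond B=0.0000.
  t=1,j=0: stock 107.5000 → up 147.2750 (V=0.2056), down 92.4500 (V=0.8065). Price 0.2893; hedge Δ=-0.0110, bond B=1.4675.
  t=1,j=1: stock 171.2500 → up 234.6125 (V=0.0000), down 147.2750 (V=0.2056). Price 0.0423; hedge Δ=-0.0024, bond B=0.4453.
  t=0,j=0: stock 125.0000 → up 171.2500 (V=0.0423), down 107.5000 (V=0.2893). Price 0.0849; hedge Δ=-0.0039, bond B=0.5693.
Verification: the root portfolio costs Δ(0,0)·S0 + B(0,0) = 0.0849, matching V0.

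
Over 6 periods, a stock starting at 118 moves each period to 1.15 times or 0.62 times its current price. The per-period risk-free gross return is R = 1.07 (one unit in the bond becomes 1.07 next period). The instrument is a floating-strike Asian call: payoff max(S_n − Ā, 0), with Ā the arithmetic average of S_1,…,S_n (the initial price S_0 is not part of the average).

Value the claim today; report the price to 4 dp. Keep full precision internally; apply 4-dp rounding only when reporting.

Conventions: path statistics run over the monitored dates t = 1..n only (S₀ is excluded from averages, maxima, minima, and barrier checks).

Under the martingale measure an up-move has probability p* = 0.8491; value the claim as the probability-weighted average of per-path payoffs, discounted 6 periods at R = 1.07.
Enumerate all 2^6 = 64 price paths (U = up ×1.15, D = down ×0.62); each path with k up-moves has probability p*^k·(1−p*)^(6−k).
DDDDDD: Ā=30.2651, payoff=0.0000, prob=0.000012
UDDDDD: Ā=56.1369, payoff=0.0000, prob=0.000067
DUDDDD: Ā=45.7136, payoff=0.0000, prob=0.000067
UUDDDD: Ā=84.7914, payoff=0.0000, prob=0.000374
DDUDDD: Ā=39.2511, payoff=0.0000, prob=0.000067
UDUDDD: Ā=72.8045, payoff=0.0000, prob=0.000374
DUUDDD: Ā=62.3812, payoff=0.0000, prob=0.000374
UUUDDD: Ā=115.7070, payoff=0.0000, prob=0.002105
DDDUDD: Ā=35.2444, payoff=0.0000, prob=0.000067
UDDUDD: Ā=65.3727, payoff=0.0000, prob=0.000374
DUDUDD: Ā=54.9494, payoff=0.0000, prob=0.000374
UUDUDD: Ā=101.9222, payoff=0.0000, prob=0.002105
DDUUDD: Ā=48.4869, payoff=0.0000, prob=0.000374
UDUUDD: Ā=89.9354, payoff=0.0000, prob=0.002105
DUUUDD: Ā=79.5120, payoff=0.0000, prob=0.002105
UUUUDD: Ā=147.4820, payoff=0.0000, prob=0.011841
DDDDUD: Ā=32.7602, payoff=0.0000, prob=0.000067
UDDDUD: Ā=60.7649, payoff=0.0000, prob=0.000374
DUDDUD: Ā=50.3416, payoff=0.0000, prob=0.000374
UUDDUD: Ā=93.3756, payoff=0.0000, prob=0.002105
DDUDUD: Ā=43.8791, payoff=0.0000, prob=0.000374
UDUDUD: Ā=81.3887, payoff=0.0000, prob=0.002105
DUUDUD: Ā=70.9654, payoff=0.0000, prob=0.002105
UUUDUD: Ā=131.6294, payoff=0.0000, prob=0.011841
DDDUUD: Ā=39.8724, payoff=0.0000, prob=0.000374
UDDUUD: Ā=73.9569, payoff=0.0000, prob=0.002105
DUDUUD: Ā=63.5336, payoff=0.0000, prob=0.002105
UUDUUD: Ā=117.8445, payoff=0.0000, prob=0.011841
DDUUUD: Ā=57.0711, payoff=0.0000, prob=0.002105
UDUUUD: Ā=105.8577, payoff=0.0000, prob=0.011841
DUUUUD: Ā=95.4344, payoff=0.0000, prob=0.011841
UUUUUD: Ā=177.0153, payoff=0.0000, prob=0.066604
DDDDDU: Ā=31.2200, payoff=0.0000, prob=0.000067
UDDDDU: Ā=57.9081, payoff=0.0000, prob=0.000374
DUDDDU: Ā=47.4848, payoff=0.0000, prob=0.000374
UUDDDU: Ā=88.0767, payoff=0.0000, prob=0.002105
DDUDDU: Ā=41.0223, payoff=0.0000, prob=0.000374
UDUDDU: Ā=76.0898, payoff=0.0000, prob=0.002105
DUUDDU: Ā=65.6665, payoff=0.0000, prob=0.002105
UUUDDU: Ā=121.8008, payoff=0.0000, prob=0.011841
DDDUDU: Ā=37.0156, payoff=0.0000, prob=0.000374
UDDUDU: Ā=68.6580, payoff=0.0000, prob=0.002105
DUDUDU: Ā=58.2347, payoff=0.0000, prob=0.002105
UUDUDU: Ā=108.0159, payoff=0.0000, prob=0.011841
DDUUDU: Ā=51.7722, payoff=0.0000, prob=0.002105
UDUUDU: Ā=96.0291, payoff=0.0000, prob=0.011841
DUUUDU: Ā=85.6058, payoff=0.0000, prob=0.011841
UUUUDU: Ā=158.7849, payoff=0.0000, prob=0.066604
DDDDUU: Ā=34.5314, payoff=0.0000, prob=0.000374
UDDDUU: Ā=64.0503, payoff=0.0000, prob=0.002105
DUDDUU: Ā=53.6269, payoff=0.0000, prob=0.002105
UUDDUU: Ā=99.4693, payoff=0.0000, prob=0.011841
DDUDUU: Ā=47.1645, payoff=0.0000, prob=0.002105
UDUDUU: Ā=87.4825, payoff=0.0000, prob=0.011841
DUUDUU: Ā=77.0591, payoff=2.2744, prob=0.011841
UUUDUU: Ā=142.9323, payoff=4.2186, prob=0.066604
DDDUUU: Ā=43.1577, payoff=0.0000, prob=0.002105
UDDUUU: Ā=80.0506, payoff=0.0000, prob=0.011841
DUDUUU: Ā=69.6273, payoff=9.7062, prob=0.011841
UUDUUU: Ā=129.1474, payoff=18.0035, prob=0.066604
DDUUUU: Ā=63.1648, payoff=16.1687, prob=0.011841
UDUUUU: Ā=117.1606, payoff=29.9903, prob=0.066604
DUUUUU: Ā=106.7373, payoff=40.4136, prob=0.066604
UUUUUU: Ā=197.9804, payoff=74.9608, prob=0.374645
Price = Σ prob·payoff / R^6 = 34.586207 / 1.500730 = 23.0462

price = 23.0462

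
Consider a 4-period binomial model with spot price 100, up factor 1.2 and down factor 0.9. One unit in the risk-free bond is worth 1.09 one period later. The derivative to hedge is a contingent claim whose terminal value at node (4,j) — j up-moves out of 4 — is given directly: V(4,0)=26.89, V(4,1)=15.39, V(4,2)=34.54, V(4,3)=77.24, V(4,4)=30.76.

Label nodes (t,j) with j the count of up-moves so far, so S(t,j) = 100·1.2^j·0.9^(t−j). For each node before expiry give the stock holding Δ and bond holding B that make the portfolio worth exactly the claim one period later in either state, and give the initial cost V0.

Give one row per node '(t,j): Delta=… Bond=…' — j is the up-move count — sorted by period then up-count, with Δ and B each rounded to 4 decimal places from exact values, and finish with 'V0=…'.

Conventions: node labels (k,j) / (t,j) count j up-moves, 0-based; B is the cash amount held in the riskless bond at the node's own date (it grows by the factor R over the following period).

The replicating-portfolio and risk-neutral prices coincide; use p* = (1.09−0.9)/(1.2−0.9) = 0.6333 for the latter.
Payoffs at expiry: V(4,0)=26.8900, V(4,1)=15.3900, V(4,2)=34.5400, V(4,3)=77.2400, V(4,4)=30.7600
(3,0): S=72.9000. Δ = (V_up−V_dn)/(S_up−S_dn) = (15.3900−26.8900)/(87.4800−65.6100) = -0.5258. V = [p*·15.3900 + (1−p*)·26.8900]/1.09 = 17.9878. B = V − Δ·S = 56.3211.
(3,1): S=97.2000. Δ = (V_up−V_dn)/(S_up−S_dn) = (34.5400−15.3900)/(116.6400−87.4800) = 0.6567. V = [p*·34.5400 + (1−p*)·15.3900]/1.09 = 25.2462. B = V − Δ·S = -38.5872.
(3,2): S=129.6000. Δ = (V_up−V_dn)/(S_up−S_dn) = (77.2400−34.5400)/(155.5200−116.6400) = 1.0983. V = [p*·77.2400 + (1−p*)·34.5400]/1.09 = 56.4985. B = V − Δ·S = -85.8349.
(3,3): S=172.8000. Δ = (V_up−V_dn)/(S_up−S_dn) = (30.7600−77.2400)/(207.3600−155.5200) = -0.8966. V = [p*·30.7600 + (1−p*)·77.2400]/1.09 = 43.8557. B = V − Δ·S = 198.7890.
(2,0): S=81.0000. Δ = (V_up−V_dn)/(S_up−S_dn) = (25.2462−17.9878)/(97.2000−72.9000) = 0.2987. V = [p*·25.2462 + (1−p*)·17.9878]/1.09 = 20.7200. B = V − Δ·S = -3.4747.
(2,1): S=108.0000. Δ = (V_up−V_dn)/(S_up−S_dn) = (56.4985−25.2462)/(129.6000−97.2000) = 0.9646. V = [p*·56.4985 + (1−p*)·25.2462]/1.09 = 41.3205. B = V − Δ·S = -62.8539.
(2,2): S=144.0000. Δ = (V_up−V_dn)/(S_up−S_dn) = (43.8557−56.4985)/(172.8000−129.6000) = -0.2927. V = [p*·43.8557 + (1−p*)·56.4985]/1.09 = 44.4875. B = V − Δ·S = 86.6302.
(1,0): S=90.0000. Δ = (V_up−V_dn)/(S_up−S_dn) = (41.3205−20.7200)/(108.0000−81.0000) = 0.7630. V = [p*·41.3205 + (1−p*)·20.7200]/1.09 = 30.9788. B = V − Δ·S = -37.6895.
(1,1): S=120.0000. Δ = (V_up−V_dn)/(S_up−S_dn) = (44.4875−41.3205)/(144.0000−108.0000) = 0.0880. V = [p*·44.4875 + (1−p*)·41.3205]/1.09 = 39.7488. B = V − Δ·S = 29.1921.
(0,0): S=100.0000. Δ = (V_up−V_dn)/(S_up−S_dn) = (39.7488−30.9788)/(120.0000−90.0000) = 0.2923. V = [p*·39.7488 + (1−p*)·30.9788]/1.09 = 33.5167. B = V − Δ·S = 4.2834.
As a check, the time-0 holding Δ(0,0)·S0 + B(0,0) comes to 33.5167 — exactly V0.

(0,0): Delta=0.2923 Bond=4.2834
(1,0): Delta=0.7630 Bond=-37.6895
(1,1): Delta=0.0880 Bond=29.1921
(2,0): Delta=0.2987 Bond=-3.4747
(2,1): Delta=0.9646 Bond=-62.8539
(2,2): Delta=-0.2927 Bond=86.6302
(3,0): Delta=-0.5258 Bond=56.3211
(3,1): Delta=0.6567 Bond=-38.5872
(3,2): Delta=1.0983 Bond=-85.8349
(3,3): Delta=-0.8966 Bond=198.7890
V0=33.5167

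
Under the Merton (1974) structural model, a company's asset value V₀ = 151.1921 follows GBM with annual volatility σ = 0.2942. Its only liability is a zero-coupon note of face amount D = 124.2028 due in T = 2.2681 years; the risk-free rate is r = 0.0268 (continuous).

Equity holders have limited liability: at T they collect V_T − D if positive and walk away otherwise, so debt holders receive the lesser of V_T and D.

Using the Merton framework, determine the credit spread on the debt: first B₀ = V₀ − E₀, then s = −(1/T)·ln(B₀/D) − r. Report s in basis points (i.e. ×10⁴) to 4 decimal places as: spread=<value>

spread=398.9819

Equity is a call on the firm's assets struck at D = 124.2028:
d₁ = [ln(V₀/D) + (r + σ²/2)T] / (σ√T)
   = [ln(151.1921/124.2028) + (0.0268 + 0.5·0.2942²)·2.2681] / (0.2942·√2.2681)
   = [0.196636 + 0.158941] / 0.443071 = 0.802527
d₂ = d₁ − σ√T = 0.802527 − 0.443071 = 0.359455
N(d₁) = 0.788876,  N(d₂) = 0.640373,  e^(−rT) = 0.941025
E₀ = V₀·N(d₁) − D·e^(−rT)·N(d₂)
   = 151.1921·0.788876 − 124.2028·0.941025·0.640373 = 44.426311
B₀ = V₀ − E₀ = 151.1921 − 44.426311 = 106.765789
spread = −(1/T)·ln(B₀/D) − r = −(1/2.2681)·ln(106.765789/124.2028) − 0.0268 = 0.03989819
in basis points: 0.03989819 × 10⁴ = 398.9819 bp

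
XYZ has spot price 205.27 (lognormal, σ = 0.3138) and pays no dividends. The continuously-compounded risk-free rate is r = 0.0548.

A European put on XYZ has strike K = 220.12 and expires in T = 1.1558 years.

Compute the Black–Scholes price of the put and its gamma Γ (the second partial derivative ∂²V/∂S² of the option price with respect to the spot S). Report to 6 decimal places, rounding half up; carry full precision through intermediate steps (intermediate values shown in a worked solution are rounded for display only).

σ√T = 0.3138·√1.1558 = 0.337361
d₁ = (ln(S/K) + (r+σ²/2)T) / (σ√T) = (ln(205.27/220.12) + (0.0548+0.3138²/2)·1.1558) / 0.337361 = (-0.069847 + 0.120244) / 0.337361 = 0.149387
d₂ = d₁ − σ√T = 0.149387 − 0.337361 = -0.187974
e^{−rT} = 0.938626
N(−d₁) = 0.440624,  N(−d₂) = 0.574551
Put price V = K·e^{−rT}·N(−d₂) − S·N(−d₁) = 118.708298 − 90.446925 = 28.261373
φ(d₁) = (1/√(2π))·e^{−d₁²/2} = 0.394516
Γ = φ(d₁) / (S·σ·√T) = 0.005697

price = 28.261373
Γ = 0.005697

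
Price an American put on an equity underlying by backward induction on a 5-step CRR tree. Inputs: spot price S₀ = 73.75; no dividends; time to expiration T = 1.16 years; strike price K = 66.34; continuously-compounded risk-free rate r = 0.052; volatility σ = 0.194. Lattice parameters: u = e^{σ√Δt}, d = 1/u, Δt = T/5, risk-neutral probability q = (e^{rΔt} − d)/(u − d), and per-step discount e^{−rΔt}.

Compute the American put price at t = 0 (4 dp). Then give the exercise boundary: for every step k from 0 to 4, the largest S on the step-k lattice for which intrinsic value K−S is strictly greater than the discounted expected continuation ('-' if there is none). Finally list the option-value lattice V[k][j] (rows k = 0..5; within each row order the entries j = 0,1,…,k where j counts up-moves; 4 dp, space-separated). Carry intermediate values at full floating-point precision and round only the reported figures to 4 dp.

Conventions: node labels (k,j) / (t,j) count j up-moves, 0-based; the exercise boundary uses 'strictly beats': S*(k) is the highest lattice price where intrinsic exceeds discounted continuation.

price = 1.7572
boundary = - - - 55.7208 61.1785
tree:
1.7572
3.3125 0.4798
6.0614 1.0592 0.0000
10.6192 2.3382 0.0000 0.0000
15.5901 5.1615 0.0000 0.0000 0.0000
20.1175 10.6192 0.0000 0.0000 0.0000 0.0000

Δt=0.23200, u=1.09795, d=0.91079, q=0.54151, disc=e^(-rΔt)=0.98801
k=5 terminal: V=max(K-S,0) → 20.1175 10.6192 0.0000 0.0000 0.0000 0.0000
k=4: j=0 S=50.7499 intr=15.5901 cont=14.7946 V=15.5901[EX]; j=1 S=61.1785 intr=5.1615 cont=4.8105 V=5.1615[EX]; j=2 S=73.7500 intr=0.0000 cont=0.0000 V=0.0000[hold]; j=3 S=88.9048 intr=0.0000 cont=0.0000 V=0.0000[hold]; j=4 S=107.1738 intr=0.0000 cont=0.0000 V=0.0000[hold]  S*(4)=61.1785
k=3: j=0 S=55.7208 intr=10.6192 cont=9.8237 V=10.6192[EX]; j=1 S=67.1708 intr=0.0000 cont=2.3382 V=2.3382[hold]; j=2 S=80.9736 intr=0.0000 cont=0.0000 V=0.0000[hold]; j=3 S=97.6129 intr=0.0000 cont=0.0000 V=0.0000[hold]  S*(3)=55.7208
k=2: j=0 S=61.1785 intr=5.1615 cont=6.0614 V=6.0614[hold]; j=1 S=73.7500 intr=0.0000 cont=1.0592 V=1.0592[hold]; j=2 S=88.9048 intr=0.0000 cont=0.0000 V=0.0000[hold]  S*(2)=-
k=1: j=0 S=67.1708 intr=0.0000 cont=3.3125 V=3.3125[hold]; j=1 S=80.9736 intr=0.0000 cont=0.4798 V=0.4798[hold]  S*(1)=-
k=0: j=0 S=73.7500 intr=0.0000 cont=1.7572 V=1.7572[hold]  S*(0)=-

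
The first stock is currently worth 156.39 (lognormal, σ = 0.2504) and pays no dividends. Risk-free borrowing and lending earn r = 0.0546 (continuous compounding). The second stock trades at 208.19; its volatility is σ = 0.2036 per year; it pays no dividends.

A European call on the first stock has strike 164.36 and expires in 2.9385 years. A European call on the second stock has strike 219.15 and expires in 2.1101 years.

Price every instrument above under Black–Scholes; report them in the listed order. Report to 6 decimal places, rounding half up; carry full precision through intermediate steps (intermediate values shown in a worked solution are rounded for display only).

[the first stock call K=164.36]
σ√T = 0.2504·√2.9385 = 0.429237
d₁ = (ln(S/K) + (r+σ²/2)T) / (σ√T) = (ln(156.39/164.36) + (0.0546+0.2504²/2)·2.9385) / 0.429237 = (-0.049706 + 0.252564) / 0.429237 = 0.472601
d₂ = d₁ − σ√T = 0.472601 − 0.429237 = 0.043364
e^{−rT} = 0.851767
N(d₁) = 0.681751,  N(d₂) = 0.517294
price = S·N(d₁) − K·e^{−rT}·N(d₂) = 106.619076 − 72.419392 = 34.199684
[the second stock call K=219.15]
σ√T = 0.2036·√2.1101 = 0.295753
d₁ = (ln(S/K) + (r+σ²/2)T) / (σ√T) = (ln(208.19/219.15) + (0.0546+0.2036²/2)·2.1101) / 0.295753 = (-0.051305 + 0.158946) / 0.295753 = 0.363956
d₂ = d₁ − σ√T = 0.363956 − 0.295753 = 0.068203
e^{−rT} = 0.891178
N(d₁) = 0.642055,  N(d₂) = 0.527188
price = S·N(d₁) − K·e^{−rT}·N(d₂) = 133.669338 − 102.960640 = 30.708698

price(the first stock call K=164.36) = 34.199684
price(the second stock call K=219.15) = 30.708698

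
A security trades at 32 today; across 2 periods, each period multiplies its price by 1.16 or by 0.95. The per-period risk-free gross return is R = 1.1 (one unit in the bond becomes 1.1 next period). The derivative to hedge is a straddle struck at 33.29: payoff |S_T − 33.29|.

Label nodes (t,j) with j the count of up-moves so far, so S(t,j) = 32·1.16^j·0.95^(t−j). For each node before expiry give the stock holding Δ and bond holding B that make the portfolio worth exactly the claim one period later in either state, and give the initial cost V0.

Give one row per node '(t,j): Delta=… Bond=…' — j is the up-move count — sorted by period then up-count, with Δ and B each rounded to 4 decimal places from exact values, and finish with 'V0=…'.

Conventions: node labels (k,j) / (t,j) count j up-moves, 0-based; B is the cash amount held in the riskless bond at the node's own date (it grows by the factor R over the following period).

(0,0): Delta=0.6591 Bond=-16.0083
(1,0): Delta=-0.3816 Bond=14.0273
(1,1): Delta=1.0000 Bond=-30.2636
V0=5.0826

No-arbitrage ⇒ martingale measure with p* = (R−d)/(u−d) = 0.7143.
Payoffs at expiry: V(2,0)=4.4100, V(2,1)=1.9740, V(2,2)=9.7692
Node (1,0) S=30.4000: V=(p*·1.9740+(1−p*)·4.4100)/1.1=2.4273; Δ=(1.9740−4.4100)/(35.2640−28.8800)=-0.3816; B=V−Δ·S=14.0273
Node (1,1) S=37.1200: V=(p*·9.7692+(1−p*)·1.9740)/1.1=6.8564; Δ=(9.7692−1.9740)/(43.0592−35.2640)=1.0000; B=V−Δ·S=-30.2636
Node (0,0) S=32.0000: V=(p*·6.8564+(1−p*)·2.4273)/1.1=5.0826; Δ=(6.8564−2.4273)/(37.1200−30.4000)=0.6591; B=V−Δ·S=-16.0083
Verification: the root portfolio costs Δ(0,0)·S0 + B(0,0) = 5.0826, matching V0.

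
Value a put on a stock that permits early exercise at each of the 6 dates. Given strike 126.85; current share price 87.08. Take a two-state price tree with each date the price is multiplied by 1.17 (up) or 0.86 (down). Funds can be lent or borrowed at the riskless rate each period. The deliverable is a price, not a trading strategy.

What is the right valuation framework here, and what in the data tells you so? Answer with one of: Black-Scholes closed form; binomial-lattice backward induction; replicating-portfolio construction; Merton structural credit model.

Key observation: with exercise allowed before expiry on a discrete up/down model (6 steps from spot 87.08), the strike-126.85 put's value must be rolled back through the tree testing early exercise at each node.

framework: binomial-lattice backward induction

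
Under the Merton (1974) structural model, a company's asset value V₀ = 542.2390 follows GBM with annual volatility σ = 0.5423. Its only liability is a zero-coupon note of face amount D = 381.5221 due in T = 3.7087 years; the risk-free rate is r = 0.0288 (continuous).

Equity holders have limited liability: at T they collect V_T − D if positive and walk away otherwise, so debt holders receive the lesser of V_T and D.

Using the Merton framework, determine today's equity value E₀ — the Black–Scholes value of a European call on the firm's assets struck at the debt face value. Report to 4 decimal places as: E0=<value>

E0=290.9464

Equity is a call on the firm's assets struck at D = 381.5221:
d₁ = [ln(V₀/D) + (r + σ²/2)T] / (σ√T)
   = [ln(542.2390/381.5221) + (0.0288 + 0.5·0.5423²)·3.7087] / (0.5423·√3.7087)
   = [0.351538 + 0.652155] / 1.044361 = 0.961060
d₂ = d₁ − σ√T = 0.961060 − 1.044361 = -0.083301
N(d₁) = 0.831739,  N(d₂) = 0.466806,  e^(−rT) = 0.898696
E₀ = V₀·N(d₁) − D·e^(−rT)·N(d₂)
   = 542.2390·0.831739 − 381.5221·0.898696·0.466806 = 290.946357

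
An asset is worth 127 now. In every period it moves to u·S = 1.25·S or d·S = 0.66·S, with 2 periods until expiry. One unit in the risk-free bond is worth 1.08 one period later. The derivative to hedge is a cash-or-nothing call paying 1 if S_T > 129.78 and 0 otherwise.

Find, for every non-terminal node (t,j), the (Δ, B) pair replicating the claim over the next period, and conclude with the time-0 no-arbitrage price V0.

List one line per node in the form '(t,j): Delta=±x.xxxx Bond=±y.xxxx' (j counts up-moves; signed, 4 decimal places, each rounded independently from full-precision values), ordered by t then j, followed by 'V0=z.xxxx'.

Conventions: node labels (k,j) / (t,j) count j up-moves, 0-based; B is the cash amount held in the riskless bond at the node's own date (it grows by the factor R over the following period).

(0,0): Delta=0.0088 Bond=-0.6827
(1,0): Delta=0.0000 Bond=0.0000
(1,1): Delta=0.0107 Bond=-1.0358
V0=0.4345

Under the risk-neutral measure, an up-move has probability p* = (R−d)/(u−d) = 0.7119 and values discount at R = 1.08.
Payoffs at expiry: V(2,0)=0.0000, V(2,1)=0.0000, V(2,2)=1.0000
(1,0): S=83.8200. Δ = (V_up−V_dn)/(S_up−S_dn) = (0.0000−0.0000)/(104.7750−55.3212) = 0.0000. V = [p*·0.0000 + (1−p*)·0.0000]/1.08 = 0.0000. B = V − Δ·S = 0.0000.
(1,1): S=158.7500. Δ = (V_up−V_dn)/(S_up−S_dn) = (1.0000−0.0000)/(198.4375−104.7750) = 0.0107. V = [p*·1.0000 + (1−p*)·0.0000]/1.08 = 0.6591. B = V − Δ·S = -1.0358.
(0,0): S=127.0000. Δ = (V_up−V_dn)/(S_up−S_dn) = (0.6591−0.0000)/(158.7500−83.8200) = 0.0088. V = [p*·0.6591 + (1−p*)·0.0000]/1.08 = 0.4345. B = V − Δ·S = -0.6827.
Verification: the root portfolio costs Δ(0,0)·S0 + B(0,0) = 0.4345, matching V0.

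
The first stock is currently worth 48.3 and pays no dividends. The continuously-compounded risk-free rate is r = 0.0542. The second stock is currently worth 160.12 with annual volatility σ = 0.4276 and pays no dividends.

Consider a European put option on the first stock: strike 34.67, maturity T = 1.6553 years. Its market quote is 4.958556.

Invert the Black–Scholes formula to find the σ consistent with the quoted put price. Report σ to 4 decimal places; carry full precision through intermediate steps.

At σ = 0.5757 the Black–Scholes value reproduces the quote:
σ√T = 0.5757·√1.6553 = 0.740687
d₁ = (ln(S/K) + (r+σ²/2)T) / (σ√T) = (ln(48.3/34.67) + (0.0542+0.5757²/2)·1.6553) / 0.740687 = (0.331557 + 0.364026) / 0.740687 = 0.939105
d₂ = d₁ − σ√T = 0.939105 − 0.740687 = 0.198418
e^{−rT} = 0.914190
N(−d₁) = 0.173838,  N(−d₂) = 0.421359
V = K·e^{−rT}·N(−d₂) − S·N(−d₁) = 13.354954 − 8.396398 = 4.958556 (equal to the quote); since ∂V/∂σ > 0 for all σ, the implied volatility is unique

sigma = 0.5757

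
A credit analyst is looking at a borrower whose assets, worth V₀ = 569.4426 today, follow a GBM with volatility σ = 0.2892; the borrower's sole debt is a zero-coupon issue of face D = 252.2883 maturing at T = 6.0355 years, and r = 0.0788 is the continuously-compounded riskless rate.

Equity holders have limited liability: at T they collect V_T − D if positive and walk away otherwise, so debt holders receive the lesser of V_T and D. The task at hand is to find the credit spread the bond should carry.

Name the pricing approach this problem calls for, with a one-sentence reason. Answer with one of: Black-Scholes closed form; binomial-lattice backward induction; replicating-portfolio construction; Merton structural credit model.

framework: Merton structural credit model

Key observation: the asked-for credit quantity lives on the firm's capital structure — asset value, asset volatility, debt face 252.2883 — which is the structural model's domain.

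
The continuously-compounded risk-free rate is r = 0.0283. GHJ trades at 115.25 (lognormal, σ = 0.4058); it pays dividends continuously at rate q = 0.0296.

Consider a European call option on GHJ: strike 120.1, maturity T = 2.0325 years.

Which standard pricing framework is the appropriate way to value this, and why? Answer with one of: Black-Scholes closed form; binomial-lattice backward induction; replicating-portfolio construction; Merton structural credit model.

framework: Black-Scholes closed form

Key observation: a European claim on GHJ (strike 120.1) — a lognormal (GBM) underlying with constant rate and volatility — has an exact closed-form value; no lattice or capital structure is involved.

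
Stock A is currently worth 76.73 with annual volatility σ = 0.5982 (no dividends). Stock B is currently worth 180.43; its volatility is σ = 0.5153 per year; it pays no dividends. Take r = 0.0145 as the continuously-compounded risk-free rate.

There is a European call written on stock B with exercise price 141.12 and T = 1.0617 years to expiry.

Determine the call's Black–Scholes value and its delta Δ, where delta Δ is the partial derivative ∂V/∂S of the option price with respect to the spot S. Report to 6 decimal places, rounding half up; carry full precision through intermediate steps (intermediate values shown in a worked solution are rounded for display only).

price = 58.011389
Δ = 0.775560

σ√T = 0.5153·√1.0617 = 0.530959
d₁ = (ln(S/K) + (r+σ²/2)T) / (σ√T) = (ln(180.43/141.12) + (0.0145+0.5153²/2)·1.0617) / 0.530959 = (0.245732 + 0.156353) / 0.530959 = 0.757282
d₂ = d₁ − σ√T = 0.757282 − 0.530959 = 0.226323
e^{−rT} = 0.984723
N(d₁) = 0.775560,  N(d₂) = 0.589525
Call price V = S·N(d₁) − K·e^{−rT}·N(d₂) = 139.934203 − 81.922815 = 58.011389
Δ = N(d₁) = 0.775560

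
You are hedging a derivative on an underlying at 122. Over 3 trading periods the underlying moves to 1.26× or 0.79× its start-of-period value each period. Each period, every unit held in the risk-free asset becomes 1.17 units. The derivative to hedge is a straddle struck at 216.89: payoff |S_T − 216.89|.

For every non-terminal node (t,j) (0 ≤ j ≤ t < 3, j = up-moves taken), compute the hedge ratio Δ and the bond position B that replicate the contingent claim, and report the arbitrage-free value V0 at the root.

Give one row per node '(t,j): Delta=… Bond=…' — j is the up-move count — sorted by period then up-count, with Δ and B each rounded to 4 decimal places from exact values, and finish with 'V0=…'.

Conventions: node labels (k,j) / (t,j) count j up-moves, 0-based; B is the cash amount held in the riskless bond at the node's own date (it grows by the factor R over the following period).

(0,0): Delta=-0.5477 Bond=98.1602
(1,0): Delta=-1.0000 Bond=158.4411
(1,1): Delta=-0.4805 Bond=104.5227
(2,0): Delta=-1.0000 Bond=185.3761
(2,1): Delta=-1.0000 Bond=185.3761
(2,2): Delta=-0.4034 Bond=107.3505
V0=31.3420

Since d<R<u, set p* = (R−d)/(u−d) = 0.8085; price each node as the discounted p*-expectation of its children.
Payoffs at expiry: V(3,0)=156.7392, V(3,1)=120.9533, V(3,2)=63.8771, V(3,3)=27.1559
Node (2,0) S=76.1402: V=(p*·120.9533+(1−p*)·156.7392)/1.17=109.2359; Δ=(120.9533−156.7392)/(95.9367−60.1508)=-1.0000; B=V−Δ·S=185.3761
Node (2,1) S=121.4388: V=(p*·63.8771+(1−p*)·120.9533)/1.17=63.9373; Δ=(63.8771−120.9533)/(153.0129−95.9367)=-1.0000; B=V−Δ·S=185.3761
Node (2,2) S=193.6872: V=(p*·27.1559+(1−p*)·63.8771)/1.17=29.2202; Δ=(27.1559−63.8771)/(244.0459−153.0129)=-0.4034; B=V−Δ·S=107.3505
Node (1,0) S=96.3800: V=(p*·63.9373+(1−p*)·109.2359)/1.17=62.0611; Δ=(63.9373−109.2359)/(121.4388−76.1402)=-1.0000; B=V−Δ·S=158.4411
Node (1,1) S=153.7200: V=(p*·29.2202+(1−p*)·63.9373)/1.17=30.6565; Δ=(29.2202−63.9373)/(193.6872−121.4388)=-0.4805; B=V−Δ·S=104.5227
Node (0,0) S=122.0000: V=(p*·30.6565+(1−p*)·62.0611)/1.17=31.3420; Δ=(30.6565−62.0611)/(153.7200−96.3800)=-0.5477; B=V−Δ·S=98.1602
Sanity check at the root: Δ(0,0)·S0 + B(0,0) reproduces V0 = 31.3420.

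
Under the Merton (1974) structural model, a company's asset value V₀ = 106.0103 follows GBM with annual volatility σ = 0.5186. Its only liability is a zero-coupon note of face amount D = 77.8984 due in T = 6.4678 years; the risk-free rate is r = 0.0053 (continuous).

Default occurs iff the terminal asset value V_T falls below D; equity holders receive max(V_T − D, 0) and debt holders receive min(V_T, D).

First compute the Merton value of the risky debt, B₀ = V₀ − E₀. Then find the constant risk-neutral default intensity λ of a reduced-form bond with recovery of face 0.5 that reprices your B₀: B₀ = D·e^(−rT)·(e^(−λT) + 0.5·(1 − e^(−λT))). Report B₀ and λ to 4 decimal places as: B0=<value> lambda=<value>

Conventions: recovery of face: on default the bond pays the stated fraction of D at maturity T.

With assets at 106.0103 and a single debt payment of 77.8984 at 6.4678 years:
d₁ = [ln(V₀/D) + (r + σ²/2)T] / (σ√T)
   = [ln(106.0103/77.8984) + (0.0053 + 0.5·0.5186²)·6.4678] / (0.5186·√6.4678)
   = [0.308131 + 0.904024] / 1.318897 = 0.919067
d₂ = d₁ − σ√T = 0.919067 − 1.318897 = -0.399830
N(d₁) = 0.820970,  N(d₂) = 0.344641,  e^(−rT) = 0.966302
E₀ = V₀·N(d₁) − D·e^(−rT)·N(d₂)
   = 106.0103·0.820970 − 77.8984·0.966302·0.344641 = 61.088971
B₀ = V₀ − E₀ = 106.0103 − 61.088971 = 44.921329
e^(−λT) = (B₀·e^(rT)/D − 0.5)/(1 − 0.5) = (44.9213·1.034874/77.8984 − 0.5)/0.5 = 0.19355133
λ = −ln(0.19355133)/6.4678 = 0.253906

B0=44.9213 lambda=0.2539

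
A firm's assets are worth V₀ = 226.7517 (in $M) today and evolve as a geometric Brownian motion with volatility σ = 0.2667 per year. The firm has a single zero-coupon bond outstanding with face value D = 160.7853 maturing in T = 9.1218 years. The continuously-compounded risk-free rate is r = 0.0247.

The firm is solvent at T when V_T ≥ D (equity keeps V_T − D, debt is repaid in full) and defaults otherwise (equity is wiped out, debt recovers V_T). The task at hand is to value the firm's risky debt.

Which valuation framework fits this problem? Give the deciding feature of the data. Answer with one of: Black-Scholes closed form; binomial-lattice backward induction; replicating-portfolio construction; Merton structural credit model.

framework: Merton structural credit model

Key observation: the asked-for credit quantity lives on the firm's capital structure — asset value, asset volatility, debt face 160.7853 — which is the structural model's domain.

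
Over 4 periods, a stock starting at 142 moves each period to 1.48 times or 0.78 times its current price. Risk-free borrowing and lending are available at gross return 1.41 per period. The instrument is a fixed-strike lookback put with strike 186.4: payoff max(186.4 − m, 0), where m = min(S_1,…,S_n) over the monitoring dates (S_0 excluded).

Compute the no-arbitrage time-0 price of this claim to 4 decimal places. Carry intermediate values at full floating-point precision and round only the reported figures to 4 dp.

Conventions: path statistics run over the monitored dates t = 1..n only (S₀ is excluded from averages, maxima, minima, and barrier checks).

With p* = (R−d)/(u−d) = 0.9000, sum probability × payoff across the paths and divide by R^4.
Enumerate all 2^4 = 16 price paths (U = up ×1.48, D = down ×0.78); each path with k up-moves has probability p*^k·(1−p*)^(4−k).
DDDD: m=52.5614, payoff=133.8386, prob=0.000100
UDDD: m=99.7318, payoff=86.6682, prob=0.000900
DUDD: m=99.7318, payoff=86.6682, prob=0.000900
UUDD: m=189.2348, payoff=0.0000, prob=0.008100
DDUD: m=86.3928, payoff=100.0072, prob=0.000900
UDUD: m=163.9248, payoff=22.4752, prob=0.008100
DUUD: m=110.7600, payoff=75.6400, prob=0.008100
UUUD: m=210.1600, payoff=0.0000, prob=0.072900
DDDU: m=67.3864, payoff=119.0136, prob=0.000900
UDDU: m=127.8613, payoff=58.5387, prob=0.008100
DUDU: m=110.7600, payoff=75.6400, prob=0.008100
UUDU: m=210.1600, payoff=0.0000, prob=0.072900
DDUU: m=86.3928, payoff=100.0072, prob=0.008100
UDUU: m=163.9248, payoff=22.4752, prob=0.072900
DUUU: m=110.7600, payoff=75.6400, prob=0.072900
UUUU: m=210.1600, payoff=0.0000, prob=0.656100
Price = Σ prob·payoff / R^4 = 10.210742 / 3.952542 = 2.5833

price = 2.5833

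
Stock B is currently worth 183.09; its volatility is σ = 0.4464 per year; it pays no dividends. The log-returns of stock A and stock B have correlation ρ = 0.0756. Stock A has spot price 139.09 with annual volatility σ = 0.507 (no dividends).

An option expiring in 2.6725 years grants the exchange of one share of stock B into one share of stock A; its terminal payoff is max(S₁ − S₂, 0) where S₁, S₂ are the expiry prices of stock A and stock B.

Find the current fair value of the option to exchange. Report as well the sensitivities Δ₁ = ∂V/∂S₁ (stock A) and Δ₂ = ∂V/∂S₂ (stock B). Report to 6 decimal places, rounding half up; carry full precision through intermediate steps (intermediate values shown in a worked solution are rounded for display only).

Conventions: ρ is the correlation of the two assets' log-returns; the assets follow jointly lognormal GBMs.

exchange price = 45.138403
Δ1 = 0.607292
Δ2 = -0.214811

σ_eff = √(σ₁² + σ₂² − 2ρσ₁σ₂) = √(0.507² + 0.4464² − 2·0.0756·0.507·0.4464) = 0.649694
d₁ = (ln(S₁/S₂) + (q₂ − q₁ + σ_eff²/2)T) / (σ_eff√T) = (ln(139.09/183.09) + (0.0 − 0.0 + 0.211051)·2.6725) / 1.062105 = 0.272268
d₂ = d₁ − σ_eff√T = 0.272268 − 1.062105 = -0.789837
N(d₁) = 0.607292,  N(d₂) = 0.214811
V = S₁·e^{−q₁T}·N(d₁) − S₂·e^{−q₂T}·N(d₂) = 84.468224 − 39.329821 = 45.138403
Key observation: no risk-free rate is needed — with the second asset as numeraire the exchange option is a call on the ratio S₁/S₂, and r cancels out of the value.
Δ₁ = e^{−q₁T}·N(d₁) = 0.607292;  Δ₂ = −e^{−q₂T}·N(d₂) = -0.214811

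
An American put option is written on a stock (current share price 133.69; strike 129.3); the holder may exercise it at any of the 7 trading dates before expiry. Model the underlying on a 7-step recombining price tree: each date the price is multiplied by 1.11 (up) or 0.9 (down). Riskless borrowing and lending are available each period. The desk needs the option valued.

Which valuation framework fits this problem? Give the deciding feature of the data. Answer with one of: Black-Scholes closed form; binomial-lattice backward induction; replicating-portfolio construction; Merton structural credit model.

framework: binomial-lattice backward induction

Key observation: early exercise of the strike-129.3 put must be checked at each of the 7 dates (spot 133.69), which forces a node-by-node comparison of intrinsic and continuation value backward from expiry.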